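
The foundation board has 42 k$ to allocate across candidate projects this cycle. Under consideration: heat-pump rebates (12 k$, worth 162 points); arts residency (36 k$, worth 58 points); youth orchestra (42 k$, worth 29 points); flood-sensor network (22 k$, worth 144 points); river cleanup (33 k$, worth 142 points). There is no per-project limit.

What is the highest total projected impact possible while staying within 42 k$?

486

3×heat-pump rebates uses 36 of the 42 k$ and totals 486.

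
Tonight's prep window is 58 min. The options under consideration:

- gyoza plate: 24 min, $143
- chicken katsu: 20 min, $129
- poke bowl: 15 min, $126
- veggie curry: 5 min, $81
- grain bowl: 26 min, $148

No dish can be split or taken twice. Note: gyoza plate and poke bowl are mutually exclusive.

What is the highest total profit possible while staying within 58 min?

372

By profit per min: veggie curry 16.20, poke bowl 8.40, chicken katsu 6.45 lead.
A density-first pass picks chicken katsu + poke bowl + veggie curry — 336 at 40 min.
Replace chicken katsu and poke bowl with gyoza plate + grain bowl: the trade gains 36 net, giving 372 at 55 min.
That's the maximum — no feasible swap from here does better than 372.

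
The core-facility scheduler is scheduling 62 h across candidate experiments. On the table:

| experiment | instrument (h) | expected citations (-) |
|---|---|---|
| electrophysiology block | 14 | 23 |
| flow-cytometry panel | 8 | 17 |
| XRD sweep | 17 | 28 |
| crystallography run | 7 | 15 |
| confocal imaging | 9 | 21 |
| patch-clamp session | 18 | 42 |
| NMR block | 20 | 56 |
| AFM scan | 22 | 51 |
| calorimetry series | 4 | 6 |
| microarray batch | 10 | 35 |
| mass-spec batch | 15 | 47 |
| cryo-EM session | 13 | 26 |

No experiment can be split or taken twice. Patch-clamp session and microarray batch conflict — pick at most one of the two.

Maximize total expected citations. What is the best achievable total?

By expected citations per h: microarray batch 3.50, mass-spec batch 3.13, NMR block 2.80 lead.
Greedy by ratio would take crystallography run + confocal imaging + NMR block + microarray batch + mass-spec batch: 61 h used, total 174.
The 7 h tied up in crystallography run is better spent on flow-cytometry panel — total rises to 176 (62 h).

176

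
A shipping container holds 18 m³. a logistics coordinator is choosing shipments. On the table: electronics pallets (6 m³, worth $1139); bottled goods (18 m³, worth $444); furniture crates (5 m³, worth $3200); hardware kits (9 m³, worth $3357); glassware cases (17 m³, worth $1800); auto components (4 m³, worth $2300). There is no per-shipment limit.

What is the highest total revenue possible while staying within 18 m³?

11000

Ranking by ratio (revenue/m³): furniture crates 640.00, auto components 575.00, hardware kits 373.00, electronics pallets 189.83.
Greedy by ratio would take 3×furniture crates: 15 m³ used, total 9600.
The 5 m³ tied up in furniture crates is better spent on 2×auto components — total rises to 11000 (18 m³).
No other feasible combination exceeds 11000.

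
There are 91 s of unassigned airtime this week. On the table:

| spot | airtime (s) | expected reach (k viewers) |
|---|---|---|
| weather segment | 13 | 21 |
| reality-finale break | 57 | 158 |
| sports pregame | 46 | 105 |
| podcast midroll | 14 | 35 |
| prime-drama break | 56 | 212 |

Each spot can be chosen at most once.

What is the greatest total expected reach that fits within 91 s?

268

Ranking by ratio (expected reach/s): prime-drama break 3.79, reality-finale break 2.77, podcast midroll 2.50, sports pregame 2.28.
The ratio ordering already packs tightly: weather segment + podcast midroll + prime-drama break, 83 s, 268.
Every other selection either busts 91 s or fails to beat 268.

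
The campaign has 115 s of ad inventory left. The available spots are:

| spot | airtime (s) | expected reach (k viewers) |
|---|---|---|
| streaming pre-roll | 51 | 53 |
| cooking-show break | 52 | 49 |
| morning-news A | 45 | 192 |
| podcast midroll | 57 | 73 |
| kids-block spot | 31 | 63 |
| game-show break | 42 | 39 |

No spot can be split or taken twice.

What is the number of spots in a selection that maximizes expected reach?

2

Best achievable expected reach is 265.
morning-news A + podcast midroll hits 265 at 102 s.
Every optimal selection uses 2 spots.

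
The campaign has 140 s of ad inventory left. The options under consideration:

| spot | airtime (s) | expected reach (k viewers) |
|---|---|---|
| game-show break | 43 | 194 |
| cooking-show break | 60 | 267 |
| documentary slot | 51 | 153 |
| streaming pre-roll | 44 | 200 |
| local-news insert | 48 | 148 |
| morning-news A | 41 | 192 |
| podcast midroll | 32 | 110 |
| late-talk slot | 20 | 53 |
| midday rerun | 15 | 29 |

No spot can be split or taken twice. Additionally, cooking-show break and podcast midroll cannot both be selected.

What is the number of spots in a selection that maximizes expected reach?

3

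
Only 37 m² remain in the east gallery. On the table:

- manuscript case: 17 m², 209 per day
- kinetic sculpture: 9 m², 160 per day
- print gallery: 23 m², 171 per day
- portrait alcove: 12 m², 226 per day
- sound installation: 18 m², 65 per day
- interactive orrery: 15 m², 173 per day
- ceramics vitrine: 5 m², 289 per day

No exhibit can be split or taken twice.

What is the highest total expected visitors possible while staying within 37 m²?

Taking the top-ratio exhibits first gives kinetic sculpture + portrait alcove + ceramics vitrine for 675 (26 m²).
The 9 m² tied up in kinetic sculpture is better spent on manuscript case — total rises to 724 (34 m²).
Every other selection either busts 37 m² or fails to beat 724.

724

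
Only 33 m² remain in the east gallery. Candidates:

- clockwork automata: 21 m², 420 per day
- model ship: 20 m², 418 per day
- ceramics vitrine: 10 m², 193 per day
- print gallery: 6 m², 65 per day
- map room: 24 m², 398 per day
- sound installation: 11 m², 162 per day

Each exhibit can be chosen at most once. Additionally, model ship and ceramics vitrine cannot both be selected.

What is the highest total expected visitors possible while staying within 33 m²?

613

Clockwork automata + ceramics vitrine uses 31 of the 33 m² and totals 613.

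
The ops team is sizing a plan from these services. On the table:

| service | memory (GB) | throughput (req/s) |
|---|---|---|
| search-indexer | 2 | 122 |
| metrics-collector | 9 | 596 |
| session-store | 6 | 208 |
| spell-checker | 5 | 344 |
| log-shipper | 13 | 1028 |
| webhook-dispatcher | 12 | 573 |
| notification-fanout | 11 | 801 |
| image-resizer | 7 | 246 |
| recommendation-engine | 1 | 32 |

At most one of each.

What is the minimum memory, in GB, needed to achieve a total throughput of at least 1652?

Need the lightest bundle worth ≥ 1652.
metrics-collector + log-shipper + recommendation-engine: 1656 throughput at 23 GB.
Below 23 GB the best achievable stays under 1652.

23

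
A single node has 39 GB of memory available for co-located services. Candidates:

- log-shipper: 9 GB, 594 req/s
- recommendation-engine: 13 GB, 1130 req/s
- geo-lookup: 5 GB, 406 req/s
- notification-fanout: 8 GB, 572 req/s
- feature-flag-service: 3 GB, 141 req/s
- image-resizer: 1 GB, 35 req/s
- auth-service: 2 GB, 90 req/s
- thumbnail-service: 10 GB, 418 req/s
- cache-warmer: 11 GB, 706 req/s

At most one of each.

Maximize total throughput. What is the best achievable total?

A density-first pass picks log-shipper + recommendation-engine + geo-lookup + notification-fanout + feature-flag-service + image-resizer — 2878 at 39 GB.
Reworking the packing: recommendation-engine + geo-lookup + notification-fanout + auth-service + cache-warmer uses 39 GB and improves the total to 2904.
That's the maximum — no swap from here does better than 2904.

2904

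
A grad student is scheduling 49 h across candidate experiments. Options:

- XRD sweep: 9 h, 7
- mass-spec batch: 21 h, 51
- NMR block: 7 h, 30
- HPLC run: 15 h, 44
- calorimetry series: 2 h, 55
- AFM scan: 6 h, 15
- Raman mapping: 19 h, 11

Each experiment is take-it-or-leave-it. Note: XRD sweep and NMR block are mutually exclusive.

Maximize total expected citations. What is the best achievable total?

180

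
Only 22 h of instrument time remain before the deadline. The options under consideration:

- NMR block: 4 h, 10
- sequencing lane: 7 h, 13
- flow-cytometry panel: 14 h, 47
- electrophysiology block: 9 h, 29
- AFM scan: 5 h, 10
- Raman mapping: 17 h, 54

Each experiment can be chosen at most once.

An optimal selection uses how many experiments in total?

2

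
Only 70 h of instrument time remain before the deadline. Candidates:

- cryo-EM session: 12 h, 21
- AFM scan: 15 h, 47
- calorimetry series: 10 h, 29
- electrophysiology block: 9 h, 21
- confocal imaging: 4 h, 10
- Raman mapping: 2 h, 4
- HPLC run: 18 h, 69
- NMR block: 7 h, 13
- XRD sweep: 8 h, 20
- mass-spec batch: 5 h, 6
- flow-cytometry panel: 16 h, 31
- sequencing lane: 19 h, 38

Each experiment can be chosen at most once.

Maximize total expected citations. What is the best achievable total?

203

Ranking by ratio (expected citations/h): HPLC run 3.83, AFM scan 3.13, calorimetry series 2.90.
The ratio heuristic lands on AFM scan + calorimetry series + electrophysiology block + confocal imaging + Raman mapping + HPLC run + XRD sweep (200) but leaves 4 h idle.
Dropping confocal imaging frees 4 h; slotting in NMR block (7 h) lifts the total to 203 at 69 h.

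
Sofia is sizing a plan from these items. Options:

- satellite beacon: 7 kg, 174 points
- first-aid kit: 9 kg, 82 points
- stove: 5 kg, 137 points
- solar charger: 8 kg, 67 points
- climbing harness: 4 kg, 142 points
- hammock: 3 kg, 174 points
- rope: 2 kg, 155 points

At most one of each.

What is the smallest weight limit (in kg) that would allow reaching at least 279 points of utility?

5

Need the lightest bundle worth ≥ 279.
hammock + rope reaches 329 using 5 kg.
Below 5 kg the best achievable stays under 279.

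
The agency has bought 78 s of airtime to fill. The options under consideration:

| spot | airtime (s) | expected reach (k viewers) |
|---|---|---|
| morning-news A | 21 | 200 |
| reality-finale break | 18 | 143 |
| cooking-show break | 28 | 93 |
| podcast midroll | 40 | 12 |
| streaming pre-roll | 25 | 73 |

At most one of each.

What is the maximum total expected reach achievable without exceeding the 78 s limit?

436

Best packing: morning-news A + reality-finale break + cooking-show break — 67 s, 436 total.
No other feasible combination exceeds 436.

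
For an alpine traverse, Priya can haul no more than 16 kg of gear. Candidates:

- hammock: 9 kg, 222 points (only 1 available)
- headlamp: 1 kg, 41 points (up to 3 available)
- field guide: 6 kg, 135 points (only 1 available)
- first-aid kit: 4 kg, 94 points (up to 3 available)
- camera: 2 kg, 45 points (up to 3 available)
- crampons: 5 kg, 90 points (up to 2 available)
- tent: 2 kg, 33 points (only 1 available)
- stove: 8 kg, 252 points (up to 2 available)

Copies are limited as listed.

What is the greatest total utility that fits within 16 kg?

By utility per kg: headlamp 41.00, stove 31.50, hammock 24.67 lead.
A density-first pass picks 3×headlamp + first-aid kit + stove — 469 at 15 kg.
Replace 3×headlamp and first-aid kit with stove: the trade gains 35 net, giving 504 at 16 kg.
Nothing else within 16 kg beats 504.

504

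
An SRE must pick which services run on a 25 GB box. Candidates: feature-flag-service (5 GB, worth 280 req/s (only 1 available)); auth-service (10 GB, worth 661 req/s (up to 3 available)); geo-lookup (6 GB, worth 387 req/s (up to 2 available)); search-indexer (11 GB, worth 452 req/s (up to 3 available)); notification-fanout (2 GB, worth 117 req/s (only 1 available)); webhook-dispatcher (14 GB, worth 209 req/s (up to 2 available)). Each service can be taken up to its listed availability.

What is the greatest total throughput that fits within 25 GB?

A density-first pass picks 2×auth-service + notification-fanout — 1439 at 22 GB.
The 2 GB tied up in notification-fanout is better spent on feature-flag-service — total rises to 1602 (25 GB).
Every other selection either busts 25 GB or exceeds an availability limit or fails to beat 1602.

1602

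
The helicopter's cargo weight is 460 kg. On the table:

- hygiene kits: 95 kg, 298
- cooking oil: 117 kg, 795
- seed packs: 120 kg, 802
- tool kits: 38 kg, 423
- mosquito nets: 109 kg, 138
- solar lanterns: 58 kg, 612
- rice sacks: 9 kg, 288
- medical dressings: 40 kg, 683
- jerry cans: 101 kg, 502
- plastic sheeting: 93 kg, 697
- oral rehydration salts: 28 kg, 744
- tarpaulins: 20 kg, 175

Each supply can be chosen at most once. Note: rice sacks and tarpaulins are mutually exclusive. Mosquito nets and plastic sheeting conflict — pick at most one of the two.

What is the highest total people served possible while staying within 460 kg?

Cooking oil + seed packs + tool kits + rice sacks + medical dressings + plastic sheeting + oral rehydration salts uses 445 of the 460 kg and totals 4432.

4432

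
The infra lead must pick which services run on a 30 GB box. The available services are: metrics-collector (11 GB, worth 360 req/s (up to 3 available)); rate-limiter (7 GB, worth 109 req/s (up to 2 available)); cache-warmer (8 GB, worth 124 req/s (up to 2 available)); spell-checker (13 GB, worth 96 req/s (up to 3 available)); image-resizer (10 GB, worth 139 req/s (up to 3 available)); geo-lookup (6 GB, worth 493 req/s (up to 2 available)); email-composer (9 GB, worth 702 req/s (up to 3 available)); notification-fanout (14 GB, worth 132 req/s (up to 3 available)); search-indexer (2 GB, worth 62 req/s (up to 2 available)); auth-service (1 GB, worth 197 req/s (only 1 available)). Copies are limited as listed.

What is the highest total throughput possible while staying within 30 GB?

2390

Density check — auth-service 197.00, geo-lookup 82.17, email-composer 78.00, metrics-collector 32.73 are the best per GB.
Filling by ratio: 2×geo-lookup + email-composer + 2×search-indexer + auth-service for 2009, with 4 GB left unused.
Dropping 2×search-indexer and auth-service frees 5 GB; slotting in email-composer (9 GB) lifts the total to 2390 at 30 GB.
Every other selection either busts 30 GB or exceeds an availability limit or fails to beat 2390.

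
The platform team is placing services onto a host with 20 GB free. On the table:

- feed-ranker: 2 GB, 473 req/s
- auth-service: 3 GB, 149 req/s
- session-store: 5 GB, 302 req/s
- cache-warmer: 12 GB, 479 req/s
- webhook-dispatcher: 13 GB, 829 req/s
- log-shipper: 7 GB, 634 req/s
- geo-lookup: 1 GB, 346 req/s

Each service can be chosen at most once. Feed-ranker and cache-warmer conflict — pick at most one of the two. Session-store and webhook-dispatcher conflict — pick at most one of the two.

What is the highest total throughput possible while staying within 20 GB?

1904

By throughput per GB: geo-lookup 346.00, feed-ranker 236.50, log-shipper 90.57, webhook-dispatcher 63.77 lead.
Taking feed-ranker + auth-service + session-store + log-shipper + geo-lookup: 18 GB used, 1904 in throughput.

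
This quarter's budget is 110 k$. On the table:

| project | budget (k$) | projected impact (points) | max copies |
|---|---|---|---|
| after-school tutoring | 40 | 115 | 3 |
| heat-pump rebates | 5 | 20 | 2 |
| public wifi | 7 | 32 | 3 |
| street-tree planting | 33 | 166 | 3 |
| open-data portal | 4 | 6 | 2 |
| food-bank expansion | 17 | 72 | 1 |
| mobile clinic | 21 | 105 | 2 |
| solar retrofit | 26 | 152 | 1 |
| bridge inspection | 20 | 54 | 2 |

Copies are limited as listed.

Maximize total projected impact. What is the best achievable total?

560

Taking the top-ratio projects first gives 2×public wifi + 2×street-tree planting + open-data portal + solar retrofit for 554 (110 k$).
Replace public wifi and street-tree planting and open-data portal with 2×mobile clinic: the trade gains 6 net, giving 560 at 108 k$.
The spare 2 k$ is too small for any remaining project, and no exchange beats 560.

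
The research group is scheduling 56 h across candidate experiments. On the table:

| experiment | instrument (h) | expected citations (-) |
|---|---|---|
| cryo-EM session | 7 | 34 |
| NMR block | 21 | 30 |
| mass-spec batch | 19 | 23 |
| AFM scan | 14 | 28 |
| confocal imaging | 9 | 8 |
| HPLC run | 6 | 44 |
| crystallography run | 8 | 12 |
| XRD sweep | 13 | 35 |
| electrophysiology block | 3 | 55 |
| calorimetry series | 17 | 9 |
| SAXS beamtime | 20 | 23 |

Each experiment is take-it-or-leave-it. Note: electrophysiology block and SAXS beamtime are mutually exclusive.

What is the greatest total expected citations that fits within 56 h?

208

Density check — electrophysiology block 18.33, HPLC run 7.33, cryo-EM session 4.86, XRD sweep 2.69 are the best per h.
The ratio ordering already packs tightly: cryo-EM session + AFM scan + HPLC run + crystallography run + XRD sweep + electrophysiology block, 51 h, 208.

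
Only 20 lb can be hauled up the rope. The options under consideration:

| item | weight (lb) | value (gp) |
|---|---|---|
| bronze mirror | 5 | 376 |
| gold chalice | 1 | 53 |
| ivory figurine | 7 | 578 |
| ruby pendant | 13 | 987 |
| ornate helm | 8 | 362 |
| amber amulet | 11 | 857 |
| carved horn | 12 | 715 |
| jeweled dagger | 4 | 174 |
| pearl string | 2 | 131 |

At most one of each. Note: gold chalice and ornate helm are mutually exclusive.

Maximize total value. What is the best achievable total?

1566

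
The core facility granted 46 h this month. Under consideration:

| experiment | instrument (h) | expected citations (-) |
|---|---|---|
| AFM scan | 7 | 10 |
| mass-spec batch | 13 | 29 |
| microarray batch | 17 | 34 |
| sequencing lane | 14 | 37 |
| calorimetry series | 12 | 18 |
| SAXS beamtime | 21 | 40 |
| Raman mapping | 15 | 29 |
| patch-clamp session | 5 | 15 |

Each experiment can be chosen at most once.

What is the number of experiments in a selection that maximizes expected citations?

3

The maximum expected citations within 46 h is 100.
For example mass-spec batch + microarray batch + sequencing lane achieves it, using 44 h.
All optima have 3 experiments.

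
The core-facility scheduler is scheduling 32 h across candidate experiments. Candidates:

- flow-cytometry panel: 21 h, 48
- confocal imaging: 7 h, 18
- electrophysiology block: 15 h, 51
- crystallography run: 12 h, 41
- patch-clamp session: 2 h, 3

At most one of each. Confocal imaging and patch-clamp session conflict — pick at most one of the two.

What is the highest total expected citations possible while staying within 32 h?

Ranking by ratio (expected citations/h): crystallography run 3.42, electrophysiology block 3.40, confocal imaging 2.57.
The ratio ordering already packs tightly: electrophysiology block + crystallography run + patch-clamp session, 29 h, 95.
Next best is electrophysiology block + crystallography run at 92 (27 h) — short by 3.

95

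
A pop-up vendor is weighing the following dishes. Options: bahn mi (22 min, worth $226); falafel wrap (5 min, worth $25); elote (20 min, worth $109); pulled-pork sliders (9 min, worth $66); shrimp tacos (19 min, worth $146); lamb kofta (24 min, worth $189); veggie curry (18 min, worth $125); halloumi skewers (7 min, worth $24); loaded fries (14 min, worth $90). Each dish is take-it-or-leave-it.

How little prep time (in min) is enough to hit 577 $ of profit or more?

70

Need the lightest bundle worth ≥ 577.
bahn mi + falafel wrap + shrimp tacos + lamb kofta reaches 586 using 70 min.
Below 70 min the best achievable stays under 577.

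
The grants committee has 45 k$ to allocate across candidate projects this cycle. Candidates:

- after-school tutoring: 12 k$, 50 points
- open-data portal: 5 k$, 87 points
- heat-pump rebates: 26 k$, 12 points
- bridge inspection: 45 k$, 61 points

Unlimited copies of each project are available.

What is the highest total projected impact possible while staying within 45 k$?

783

Taking 9×open-data portal: 45 k$ used, 783 in projected impact.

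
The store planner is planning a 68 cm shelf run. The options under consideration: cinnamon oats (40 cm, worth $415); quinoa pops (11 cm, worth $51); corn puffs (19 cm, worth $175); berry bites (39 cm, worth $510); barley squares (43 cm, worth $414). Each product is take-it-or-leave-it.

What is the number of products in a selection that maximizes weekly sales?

2

The maximum weekly sales within 68 cm is 685.
corn puffs + berry bites hits 685 at 58 cm.
Every optimal selection uses 2 products.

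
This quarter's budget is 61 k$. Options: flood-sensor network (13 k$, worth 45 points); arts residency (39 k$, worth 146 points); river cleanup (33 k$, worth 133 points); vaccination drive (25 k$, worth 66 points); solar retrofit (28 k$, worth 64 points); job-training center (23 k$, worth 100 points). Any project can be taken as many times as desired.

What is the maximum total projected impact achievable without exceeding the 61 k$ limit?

245

The ratio ordering already packs tightly: flood-sensor network + 2×job-training center, 59 k$, 245.
Nothing else within 61 k$ beats 245.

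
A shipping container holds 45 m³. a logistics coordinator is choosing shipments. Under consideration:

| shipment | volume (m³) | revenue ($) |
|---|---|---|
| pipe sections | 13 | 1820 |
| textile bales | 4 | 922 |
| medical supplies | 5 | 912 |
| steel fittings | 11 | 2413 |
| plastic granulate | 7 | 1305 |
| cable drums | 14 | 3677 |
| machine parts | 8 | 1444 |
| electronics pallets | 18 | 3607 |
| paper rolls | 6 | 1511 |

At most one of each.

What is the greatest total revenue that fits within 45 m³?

10100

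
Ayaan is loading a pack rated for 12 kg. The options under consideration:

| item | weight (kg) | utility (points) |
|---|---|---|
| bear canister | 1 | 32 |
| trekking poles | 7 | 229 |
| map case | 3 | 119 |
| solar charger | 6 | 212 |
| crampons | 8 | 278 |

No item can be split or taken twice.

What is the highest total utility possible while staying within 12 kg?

429

Greedy by ratio would take bear canister + map case + solar charger: 10 kg used, total 363.
Dropping solar charger frees 6 kg; slotting in crampons (8 kg) lifts the total to 429 at 12 kg.
Nothing else within 12 kg beats 429.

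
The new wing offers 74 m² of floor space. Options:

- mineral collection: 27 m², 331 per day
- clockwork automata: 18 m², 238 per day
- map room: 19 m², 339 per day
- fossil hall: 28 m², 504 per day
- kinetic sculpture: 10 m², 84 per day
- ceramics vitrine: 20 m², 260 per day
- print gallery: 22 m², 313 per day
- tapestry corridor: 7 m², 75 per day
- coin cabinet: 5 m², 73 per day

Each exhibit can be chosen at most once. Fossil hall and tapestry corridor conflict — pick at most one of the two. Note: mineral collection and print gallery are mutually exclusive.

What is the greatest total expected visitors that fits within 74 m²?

Taking map room + fossil hall + print gallery + coin cabinet: 74 m² used, 1229 in expected visitors.

1229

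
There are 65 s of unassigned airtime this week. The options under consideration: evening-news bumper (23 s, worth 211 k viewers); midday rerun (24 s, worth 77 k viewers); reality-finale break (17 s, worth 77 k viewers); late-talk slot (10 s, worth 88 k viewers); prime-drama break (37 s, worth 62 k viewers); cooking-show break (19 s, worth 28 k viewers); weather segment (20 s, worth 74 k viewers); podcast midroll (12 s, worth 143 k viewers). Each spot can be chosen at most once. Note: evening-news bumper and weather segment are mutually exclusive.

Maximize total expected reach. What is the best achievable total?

Evening-news bumper + reality-finale break + late-talk slot + podcast midroll uses 62 of the 65 s and totals 519.
Runner-up evening-news bumper + late-talk slot + cooking-show break + podcast midroll tops out at 470.

519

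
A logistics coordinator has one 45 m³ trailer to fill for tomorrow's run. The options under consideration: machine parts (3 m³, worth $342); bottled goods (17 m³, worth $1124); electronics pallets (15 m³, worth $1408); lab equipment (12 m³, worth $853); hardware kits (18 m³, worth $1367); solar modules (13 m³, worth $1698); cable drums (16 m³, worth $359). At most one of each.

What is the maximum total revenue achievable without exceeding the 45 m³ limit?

Taking machine parts + electronics pallets + lab equipment + solar modules: 43 m³ used, 4301 in revenue.

4301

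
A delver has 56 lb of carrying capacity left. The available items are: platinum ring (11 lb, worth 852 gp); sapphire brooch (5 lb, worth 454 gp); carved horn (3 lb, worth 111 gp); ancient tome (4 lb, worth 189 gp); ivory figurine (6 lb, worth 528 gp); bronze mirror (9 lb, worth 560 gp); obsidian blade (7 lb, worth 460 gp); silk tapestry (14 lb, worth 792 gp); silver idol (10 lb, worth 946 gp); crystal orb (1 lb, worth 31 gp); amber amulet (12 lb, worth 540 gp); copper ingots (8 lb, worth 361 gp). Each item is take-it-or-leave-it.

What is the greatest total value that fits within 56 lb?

4163

Density check — silver idol 94.60, sapphire brooch 90.80, ivory figurine 88.00, platinum ring 77.45 are the best per lb.
Greedy by ratio would take platinum ring + sapphire brooch + carved horn + ancient tome + ivory figurine + bronze mirror + obsidian blade + silver idol + crystal orb: 56 lb used, total 4131.
Replace carved horn and ancient tome and obsidian blade with silk tapestry: the trade gains 32 net, giving 4163 at 56 lb.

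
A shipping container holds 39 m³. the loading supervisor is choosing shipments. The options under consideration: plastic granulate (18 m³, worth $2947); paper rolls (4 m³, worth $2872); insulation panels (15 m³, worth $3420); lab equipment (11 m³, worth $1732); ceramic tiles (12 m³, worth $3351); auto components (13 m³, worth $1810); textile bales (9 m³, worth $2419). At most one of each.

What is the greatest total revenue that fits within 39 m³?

Greedy by ratio would take paper rolls + lab equipment + ceramic tiles + textile bales: 36 m³ used, total 10374.
Replace lab equipment with auto components: the trade gains 78 net, giving 10452 at 38 m³.
Next best is paper rolls + insulation panels + lab equipment + textile bales at 10443 (39 m³) — short by 9.

10452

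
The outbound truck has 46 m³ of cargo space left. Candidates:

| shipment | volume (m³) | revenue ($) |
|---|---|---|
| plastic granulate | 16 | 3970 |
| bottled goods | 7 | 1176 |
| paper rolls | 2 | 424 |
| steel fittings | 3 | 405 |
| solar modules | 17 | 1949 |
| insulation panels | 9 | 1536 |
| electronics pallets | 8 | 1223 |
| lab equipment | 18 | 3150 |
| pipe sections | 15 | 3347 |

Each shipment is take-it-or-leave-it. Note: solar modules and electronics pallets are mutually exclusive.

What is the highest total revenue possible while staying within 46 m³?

Filling by ratio: plastic granulate + paper rolls + steel fittings + insulation panels + pipe sections for 9682, with 1 m³ left unused.
A better packing is plastic granulate + bottled goods + electronics pallets + pipe sections: 46 m³, total 9716.
The closest alternative, plastic granulate + paper rolls + steel fittings + insulation panels + pipe sections, reaches only 9682.

9716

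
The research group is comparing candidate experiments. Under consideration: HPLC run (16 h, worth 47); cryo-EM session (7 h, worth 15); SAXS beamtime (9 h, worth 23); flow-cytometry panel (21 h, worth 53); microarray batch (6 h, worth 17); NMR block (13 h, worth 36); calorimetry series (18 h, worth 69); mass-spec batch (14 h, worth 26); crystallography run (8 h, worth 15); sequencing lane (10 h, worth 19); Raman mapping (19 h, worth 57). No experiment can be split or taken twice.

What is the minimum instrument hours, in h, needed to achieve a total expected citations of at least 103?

31

Minimise h subject to total expected citations ≥ 103.
NMR block + calorimetry series reaches 105 using 31 h.
No combination under 31 h hits 103.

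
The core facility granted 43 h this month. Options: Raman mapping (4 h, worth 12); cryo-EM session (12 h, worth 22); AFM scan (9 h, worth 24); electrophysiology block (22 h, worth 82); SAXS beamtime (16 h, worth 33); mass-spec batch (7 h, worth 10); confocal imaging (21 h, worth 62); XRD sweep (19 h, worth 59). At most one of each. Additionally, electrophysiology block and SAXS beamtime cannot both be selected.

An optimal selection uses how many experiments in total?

2

Optimal total is 144.
electrophysiology block + confocal imaging hits 144 at 43 h.
All optima have 2 experiments.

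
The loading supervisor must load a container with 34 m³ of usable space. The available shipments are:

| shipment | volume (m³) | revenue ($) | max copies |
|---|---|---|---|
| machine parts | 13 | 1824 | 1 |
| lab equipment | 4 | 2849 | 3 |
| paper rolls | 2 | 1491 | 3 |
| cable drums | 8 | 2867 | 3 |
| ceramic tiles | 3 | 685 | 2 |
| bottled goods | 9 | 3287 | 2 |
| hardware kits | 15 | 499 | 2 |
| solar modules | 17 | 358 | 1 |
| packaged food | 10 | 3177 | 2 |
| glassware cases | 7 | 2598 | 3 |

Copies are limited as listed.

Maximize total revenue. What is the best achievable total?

Greedy by ratio would take 3×lab equipment + 3×paper rolls + 2×glassware cases: 32 m³ used, total 18216.
The 7 m³ tied up in glassware cases is better spent on bottled goods — total rises to 18905 (34 m³).
Every other selection either busts 34 m³ or exceeds an availability limit or fails to beat 18905.

18905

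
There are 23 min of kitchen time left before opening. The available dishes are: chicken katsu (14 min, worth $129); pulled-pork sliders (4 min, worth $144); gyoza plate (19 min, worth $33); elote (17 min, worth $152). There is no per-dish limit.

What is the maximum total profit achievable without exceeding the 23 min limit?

720

Best packing: 5×pulled-pork sliders — 20 min, 720 total.
That's the maximum — no swap from here does better than 720.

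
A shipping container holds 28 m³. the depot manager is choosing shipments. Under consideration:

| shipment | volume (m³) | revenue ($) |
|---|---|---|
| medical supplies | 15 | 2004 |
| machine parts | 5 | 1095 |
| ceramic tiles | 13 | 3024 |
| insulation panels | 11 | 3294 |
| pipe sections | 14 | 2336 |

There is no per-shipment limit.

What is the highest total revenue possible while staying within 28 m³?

Density check — insulation panels 299.45, ceramic tiles 232.62, machine parts 219.00, pipe sections 166.86 are the best per m³.
Machine parts + 2×insulation panels uses 27 of the 28 m³ and totals 7683.

7683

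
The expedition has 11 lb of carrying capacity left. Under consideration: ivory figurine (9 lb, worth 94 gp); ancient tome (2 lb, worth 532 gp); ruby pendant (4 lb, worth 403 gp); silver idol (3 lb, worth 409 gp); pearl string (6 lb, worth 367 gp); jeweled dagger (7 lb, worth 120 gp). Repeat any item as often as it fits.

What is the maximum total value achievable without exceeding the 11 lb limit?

Ranking by ratio (value/lb): ancient tome 266.00, silver idol 136.33, ruby pendant 100.75, pearl string 61.17.
5×ancient tome uses 10 of the 11 lb and totals 2660.
The spare 1 lb is too small for any remaining item, and no exchange beats 2660.

2660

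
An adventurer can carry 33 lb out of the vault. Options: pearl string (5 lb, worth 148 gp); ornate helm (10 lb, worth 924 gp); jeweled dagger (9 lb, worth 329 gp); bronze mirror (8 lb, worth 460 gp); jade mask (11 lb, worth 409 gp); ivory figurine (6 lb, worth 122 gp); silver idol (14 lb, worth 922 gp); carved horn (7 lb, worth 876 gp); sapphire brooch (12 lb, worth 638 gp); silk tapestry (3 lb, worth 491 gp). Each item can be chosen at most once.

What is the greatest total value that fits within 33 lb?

2929

Ranking by ratio (value/lb): silk tapestry 163.67, carved horn 125.14, ornate helm 92.40, silver idol 65.86.
Greedy by ratio would take pearl string + ornate helm + bronze mirror + carved horn + silk tapestry: 33 lb used, total 2899.
Dropping pearl string and bronze mirror frees 13 lb; slotting in sapphire brooch (12 lb) lifts the total to 2929 at 32 lb.
Nothing else within 33 lb beats 2929.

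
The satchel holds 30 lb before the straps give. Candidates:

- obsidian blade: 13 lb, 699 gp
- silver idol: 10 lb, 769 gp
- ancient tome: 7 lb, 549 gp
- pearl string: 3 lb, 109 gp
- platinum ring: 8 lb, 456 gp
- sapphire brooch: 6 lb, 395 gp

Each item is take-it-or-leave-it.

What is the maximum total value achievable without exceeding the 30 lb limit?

2017

Taking the top-ratio items first gives silver idol + ancient tome + pearl string + sapphire brooch for 1822 (26 lb).
The 9 lb tied up in pearl string and sapphire brooch is better spent on obsidian blade — total rises to 2017 (30 lb).
The closest alternative, silver idol + ancient tome + pearl string + platinum ring, reaches only 1883.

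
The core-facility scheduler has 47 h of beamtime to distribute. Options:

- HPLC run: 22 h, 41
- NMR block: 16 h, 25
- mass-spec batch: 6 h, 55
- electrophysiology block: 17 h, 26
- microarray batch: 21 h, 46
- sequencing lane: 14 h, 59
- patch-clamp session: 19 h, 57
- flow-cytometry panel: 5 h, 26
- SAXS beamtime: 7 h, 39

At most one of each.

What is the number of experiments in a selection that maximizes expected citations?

Best achievable expected citations is 210.
mass-spec batch + sequencing lane + patch-clamp session + SAXS beamtime hits 210 at 46 h.
Any selection reaching 210 contains exactly 4 experiments.

4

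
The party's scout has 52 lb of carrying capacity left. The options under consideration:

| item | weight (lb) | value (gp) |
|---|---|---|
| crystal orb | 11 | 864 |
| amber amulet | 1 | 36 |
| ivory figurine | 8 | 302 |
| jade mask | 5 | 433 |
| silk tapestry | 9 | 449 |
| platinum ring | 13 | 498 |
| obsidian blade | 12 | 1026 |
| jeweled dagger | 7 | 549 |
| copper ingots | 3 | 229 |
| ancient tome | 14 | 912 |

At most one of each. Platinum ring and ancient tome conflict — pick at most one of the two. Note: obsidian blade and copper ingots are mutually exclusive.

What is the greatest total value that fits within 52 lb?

3820

Best packing: crystal orb + amber amulet + jade mask + obsidian blade + jeweled dagger + ancient tome — 50 lb, 3820 total.
Every other selection either busts 52 lb or breaks a pairing rule or fails to beat 3820.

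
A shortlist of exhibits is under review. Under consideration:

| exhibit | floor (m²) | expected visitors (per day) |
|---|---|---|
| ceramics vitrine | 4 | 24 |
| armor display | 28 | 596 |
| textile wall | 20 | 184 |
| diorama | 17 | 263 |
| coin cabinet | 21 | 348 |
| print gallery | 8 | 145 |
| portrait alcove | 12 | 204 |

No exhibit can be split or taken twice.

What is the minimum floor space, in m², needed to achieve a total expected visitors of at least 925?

48

Look for the lowest-floor combination reaching 925.
Taking armor display + print gallery + portrait alcove gives 945 (≥ 925) for 48 m².
Below 48 m² the best achievable stays under 925.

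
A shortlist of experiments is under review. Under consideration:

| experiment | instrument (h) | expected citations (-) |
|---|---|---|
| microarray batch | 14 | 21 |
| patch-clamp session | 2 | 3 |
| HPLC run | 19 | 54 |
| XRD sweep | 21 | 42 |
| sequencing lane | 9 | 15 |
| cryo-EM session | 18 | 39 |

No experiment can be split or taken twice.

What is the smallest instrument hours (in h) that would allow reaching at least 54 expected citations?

Minimise h subject to total expected citations ≥ 54.
HPLC run reaches 54 using 19 h.
No combination under 19 h hits 54.

19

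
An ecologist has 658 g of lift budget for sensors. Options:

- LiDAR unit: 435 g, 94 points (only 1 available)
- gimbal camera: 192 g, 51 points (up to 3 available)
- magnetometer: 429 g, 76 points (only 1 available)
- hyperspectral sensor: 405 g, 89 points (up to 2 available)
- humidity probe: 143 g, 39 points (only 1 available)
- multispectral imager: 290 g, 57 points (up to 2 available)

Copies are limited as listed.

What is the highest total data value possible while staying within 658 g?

153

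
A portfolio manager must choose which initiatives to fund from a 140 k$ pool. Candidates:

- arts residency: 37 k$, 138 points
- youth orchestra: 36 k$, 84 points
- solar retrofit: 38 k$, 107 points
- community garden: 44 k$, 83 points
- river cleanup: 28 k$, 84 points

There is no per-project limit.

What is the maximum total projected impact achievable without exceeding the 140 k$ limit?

The ratio ordering already packs tightly: 3×arts residency + river cleanup, 139 k$, 498.

498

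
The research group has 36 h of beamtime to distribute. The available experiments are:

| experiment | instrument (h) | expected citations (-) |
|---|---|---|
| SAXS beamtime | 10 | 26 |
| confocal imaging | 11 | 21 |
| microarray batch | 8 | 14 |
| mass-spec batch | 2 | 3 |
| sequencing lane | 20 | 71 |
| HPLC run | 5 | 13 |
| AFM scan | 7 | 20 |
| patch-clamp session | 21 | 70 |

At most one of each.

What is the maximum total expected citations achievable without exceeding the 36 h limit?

110

By expected citations per h: sequencing lane 3.55, patch-clamp session 3.33, AFM scan 2.86, SAXS beamtime 2.60 lead.
A density-first pass picks mass-spec batch + sequencing lane + HPLC run + AFM scan — 107 at 34 h.
The 9 h tied up in mass-spec batch and AFM scan is better spent on SAXS beamtime — total rises to 110 (35 h).
Next best is SAXS beamtime + HPLC run + patch-clamp session at 109 (36 h) — short by 1.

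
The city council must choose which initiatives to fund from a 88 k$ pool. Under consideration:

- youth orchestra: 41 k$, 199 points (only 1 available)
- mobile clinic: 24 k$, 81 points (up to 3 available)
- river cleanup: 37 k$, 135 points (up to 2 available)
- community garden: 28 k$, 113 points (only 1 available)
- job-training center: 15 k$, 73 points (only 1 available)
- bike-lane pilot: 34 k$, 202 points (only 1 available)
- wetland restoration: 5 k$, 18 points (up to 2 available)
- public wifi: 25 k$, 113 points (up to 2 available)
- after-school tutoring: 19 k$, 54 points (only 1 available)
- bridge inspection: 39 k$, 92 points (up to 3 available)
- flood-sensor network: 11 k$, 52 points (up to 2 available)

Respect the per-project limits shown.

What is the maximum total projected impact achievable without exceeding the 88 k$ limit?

453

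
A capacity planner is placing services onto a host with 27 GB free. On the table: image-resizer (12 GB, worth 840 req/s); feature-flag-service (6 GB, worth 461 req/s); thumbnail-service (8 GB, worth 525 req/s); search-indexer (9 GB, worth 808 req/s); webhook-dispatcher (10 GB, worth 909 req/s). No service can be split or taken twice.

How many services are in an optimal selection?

Optimal total is 2242.
One optimal bundle: thumbnail-service + search-indexer + webhook-dispatcher (27 GB).
All optima have 3 services.

3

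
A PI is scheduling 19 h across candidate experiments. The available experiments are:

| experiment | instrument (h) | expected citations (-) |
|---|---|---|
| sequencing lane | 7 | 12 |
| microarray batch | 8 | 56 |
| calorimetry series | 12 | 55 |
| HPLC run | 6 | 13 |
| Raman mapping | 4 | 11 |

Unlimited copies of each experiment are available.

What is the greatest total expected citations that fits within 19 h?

Ranking by ratio (expected citations/h): microarray batch 7.00, calorimetry series 4.58, Raman mapping 2.75.
The ratio ordering already packs tightly: 2×microarray batch, 16 h, 112.

112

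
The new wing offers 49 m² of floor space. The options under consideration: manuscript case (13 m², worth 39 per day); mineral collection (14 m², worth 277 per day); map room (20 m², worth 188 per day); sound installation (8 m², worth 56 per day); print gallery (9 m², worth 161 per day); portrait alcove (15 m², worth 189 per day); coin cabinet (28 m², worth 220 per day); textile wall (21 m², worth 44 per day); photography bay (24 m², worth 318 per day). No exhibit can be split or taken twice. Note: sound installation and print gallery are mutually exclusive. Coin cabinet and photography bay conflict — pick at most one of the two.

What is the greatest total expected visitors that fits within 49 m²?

756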